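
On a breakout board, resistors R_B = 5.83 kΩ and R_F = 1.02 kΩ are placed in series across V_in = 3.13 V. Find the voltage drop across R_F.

Series total: ΣR = 5.83 + 1.02 = 6.850 kΩ.
By the voltage-divider rule, V = 3.13 × 1.020/6.850 = 0.4661 V.

V ≈ 0.466 V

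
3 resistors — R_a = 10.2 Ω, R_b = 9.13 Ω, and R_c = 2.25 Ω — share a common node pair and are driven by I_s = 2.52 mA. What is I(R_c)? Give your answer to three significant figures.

Total conductance ΣG = 1/10.2 + 1/9.13 + 1/2.25 = 0.6520 (units of 1/Ω).
By the current-divider rule, I = I_s · G_k/ΣG = 2.52 × 0.6816 = 1.718 mA.

I ≈ 1.72 mA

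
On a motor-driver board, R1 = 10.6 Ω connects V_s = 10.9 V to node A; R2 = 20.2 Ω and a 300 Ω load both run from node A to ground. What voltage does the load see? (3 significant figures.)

R2 ‖ R_L = (20.2 × 300)/(20.2 + 300) = 18.93 Ω.
Now apply the divider: V_out = 10.9 × 0.6410 = 6.987 V.

V_out ≈ 6.99 V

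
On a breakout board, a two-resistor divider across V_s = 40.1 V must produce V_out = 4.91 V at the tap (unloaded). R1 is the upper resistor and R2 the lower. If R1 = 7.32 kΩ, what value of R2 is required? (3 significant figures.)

R2 ≈ 1.02 kΩ

V_out/V_s = R2/(R1+R2) = 0.1224.
So R2 = R1 · V_out/(V_s − V_out) = 7.32 × 4.91/(40.1 − 4.91) = 7.32 × 0.1395 = 1.021 kΩ.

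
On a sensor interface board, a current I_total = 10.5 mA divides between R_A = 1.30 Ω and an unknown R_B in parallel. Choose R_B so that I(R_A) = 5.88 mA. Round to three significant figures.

In a two-way split, I_A/I_total = R_B/(R_A + R_B).
With f = 0.5600, R_B = R_A · f/(1−f) = 1.30 × 1.273 = 1.655 Ω.

R_B ≈ 1.65 Ω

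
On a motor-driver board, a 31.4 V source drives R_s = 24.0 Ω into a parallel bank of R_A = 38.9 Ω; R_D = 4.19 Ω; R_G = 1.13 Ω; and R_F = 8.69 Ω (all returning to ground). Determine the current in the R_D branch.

I ≈ 0.239 A

Equivalent of the parallel group: R_p = 0.7909 Ω.
Node voltage V_A = V_supply · R_p/(R_s + R_p) = 31.4 × 0.03190 = 1.002 V.
I(R_D) = V_A / R_D = 1.002/4.19 = 0.2391 A.
(Check via current divider: I_total = 1.267 A; share G_k/ΣG = 0.1888 → same result.)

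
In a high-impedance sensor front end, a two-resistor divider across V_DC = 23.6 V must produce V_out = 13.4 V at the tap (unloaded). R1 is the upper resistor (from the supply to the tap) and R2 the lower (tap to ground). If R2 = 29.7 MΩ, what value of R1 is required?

R1 ≈ 22.6 MΩ

Required fraction k = V_out/V_DC = 0.5678.
So R1 = R2 · (V_DC/V_out − 1) = 29.7 × (23.6/13.4 − 1) = 29.7 × 0.7612 = 22.61 MΩ.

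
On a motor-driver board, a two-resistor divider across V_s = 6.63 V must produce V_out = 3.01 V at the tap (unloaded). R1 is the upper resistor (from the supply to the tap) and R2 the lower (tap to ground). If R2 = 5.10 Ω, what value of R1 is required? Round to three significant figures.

The divider ratio is R2/(R1+R2) = 3.01/6.63 = 0.4540.
So R1 = R2 · (V_s/V_out − 1) = 5.10 × (6.63/3.01 − 1) = 5.10 × 1.203 = 6.134 Ω.

R1 ≈ 6.13 Ω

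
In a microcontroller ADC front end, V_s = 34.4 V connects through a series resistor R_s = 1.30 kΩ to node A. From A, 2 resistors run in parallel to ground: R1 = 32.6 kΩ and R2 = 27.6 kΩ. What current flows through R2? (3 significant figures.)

Parallel bank: R_p = 1/(1/32.6 + 1/27.6) = 14.95 kΩ.
V_A by voltage divider: V_A = 34.4 × 14.95/(1.30 + 14.95) = 31.65 V.
Branch current I = V_A/R2 = 31.65/27.6 = 1.147 mA.

I ≈ 1.15 mA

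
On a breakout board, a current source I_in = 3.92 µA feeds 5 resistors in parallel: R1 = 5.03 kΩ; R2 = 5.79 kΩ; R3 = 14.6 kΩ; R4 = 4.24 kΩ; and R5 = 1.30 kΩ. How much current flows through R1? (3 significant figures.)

ΣG = 1/5.03 + 1/5.79 + 1/14.6 + 1/4.24 + 1/1.30 = 1.445.
By the current-divider rule, I = I_in · G_k/ΣG = 3.92 × 0.1376 = 0.5393 µA.

I ≈ 0.539 µA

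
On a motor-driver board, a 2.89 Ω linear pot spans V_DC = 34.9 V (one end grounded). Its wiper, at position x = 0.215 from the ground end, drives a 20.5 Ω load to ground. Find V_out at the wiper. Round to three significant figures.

Lower segment x·R_p = 0.6214 Ω; upper segment (1−x)·R_p = 2.269 Ω.
Lower segment in parallel with the load: 0.6214 ‖ 20.5 = 0.6031 Ω.
Then V_out = V_DC · 0.6031/(2.269 + 0.6031) = 7.329 V.

V_out ≈ 7.33 V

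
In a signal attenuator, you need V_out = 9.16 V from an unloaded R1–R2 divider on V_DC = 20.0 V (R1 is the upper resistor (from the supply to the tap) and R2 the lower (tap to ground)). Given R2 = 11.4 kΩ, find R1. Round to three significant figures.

R1 ≈ 13.5 kΩ

V_out/V_DC = R2/(R1+R2) = 0.4580.
So R1 = R2 · (V_DC/V_out − 1) = 11.4 × (20.0/9.16 − 1) = 11.4 × 1.183 = 13.49 kΩ.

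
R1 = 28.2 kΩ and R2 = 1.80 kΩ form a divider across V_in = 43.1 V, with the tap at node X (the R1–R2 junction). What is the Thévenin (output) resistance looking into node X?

R_th ≈ 1.69 kΩ

Zeroing V_in shorts the top of R1 to ground, so R_th = R1 ‖ R2 = 1.692 kΩ.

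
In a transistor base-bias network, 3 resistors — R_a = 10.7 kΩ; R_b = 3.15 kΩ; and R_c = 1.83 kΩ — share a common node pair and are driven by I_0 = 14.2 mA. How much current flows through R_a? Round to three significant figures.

I ≈ 1.39 mA

Conductances: ΣG = 1/10.7 + 1/3.15 + 1/1.83 = 0.9574 (1/kΩ).
R_a takes the fraction G_k/ΣG = 0.09346/0.9574 = 0.09762, so I = 14.2 × 0.09762 = 1.386 mA.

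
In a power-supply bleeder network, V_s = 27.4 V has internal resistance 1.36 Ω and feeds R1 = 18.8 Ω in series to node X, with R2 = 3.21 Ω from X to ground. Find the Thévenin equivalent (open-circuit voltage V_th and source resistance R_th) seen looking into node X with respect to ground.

R1' = 1.36 + 18.8 = 20.16 Ω (source resistance + R1).
With X open, the divider is unloaded: V_th = 27.4 × 3.21/23.37 = 3.764 V.
Looking into X with the source shorted: R_th = R1'·R2/(R1'+R2) = 20.16 × 3.21/23.37 = 2.769 Ω.

V_th ≈ 3.76 V, R_th ≈ 2.77 Ω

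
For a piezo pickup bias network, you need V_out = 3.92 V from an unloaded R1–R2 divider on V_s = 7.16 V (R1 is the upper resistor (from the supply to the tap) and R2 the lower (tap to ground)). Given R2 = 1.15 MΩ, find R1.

The divider ratio is R2/(R1+R2) = 3.92/7.16 = 0.5475.
R1 = R2·(1/k − 1) = 1.15 × 0.8265 = 0.9505 MΩ.

R1 ≈ 0.951 MΩ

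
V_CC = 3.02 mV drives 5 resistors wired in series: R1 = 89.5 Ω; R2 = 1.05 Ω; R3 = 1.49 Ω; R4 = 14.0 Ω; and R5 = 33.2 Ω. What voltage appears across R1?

Total series resistance ΣR = 89.5 + 1.05 + 1.49 + 14.0 + 33.2 = 139.2 Ω.
V = V_CC · R/ΣR = 3.02 × 0.6428 = 1.941 mV.

V ≈ 1.94 mV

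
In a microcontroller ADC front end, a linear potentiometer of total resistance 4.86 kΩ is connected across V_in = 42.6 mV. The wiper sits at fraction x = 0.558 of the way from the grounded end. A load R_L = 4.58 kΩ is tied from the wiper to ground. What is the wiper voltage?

Lower segment x·R_p = 2.712 kΩ; upper segment (1−x)·R_p = 2.148 kΩ.
Lower segment in parallel with the load: 2.712 ‖ 4.58 = 1.703 kΩ.
Loaded-divider output: V_out = 42.6 × 0.4423 = 18.84 mV.

V_out ≈ 18.8 mV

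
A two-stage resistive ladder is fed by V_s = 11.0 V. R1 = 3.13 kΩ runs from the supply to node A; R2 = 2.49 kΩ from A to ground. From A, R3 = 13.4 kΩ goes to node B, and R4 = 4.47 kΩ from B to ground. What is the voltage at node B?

Looking into the second stage from A: R3 + R4 = 17.87 kΩ appears in parallel with R2.
R2 ‖ (R3+R4) = 2.185 kΩ.
So V_A = 11.0 × 0.4112 = 4.523 V.
Stage 2 is unloaded, so V_B = V_A · R4/(R3+R4) = 4.523 × 4.47/17.87 = 1.131 V.

V_B ≈ 1.13 V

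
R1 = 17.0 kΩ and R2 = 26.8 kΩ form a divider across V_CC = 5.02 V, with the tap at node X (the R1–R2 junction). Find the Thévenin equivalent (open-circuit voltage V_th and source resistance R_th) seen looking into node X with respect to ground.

With X open, the divider is unloaded: V_th = 5.02 × 26.8/43.80 = 3.072 V.
Zeroing V_CC shorts the top of R1 to ground, so R_th = R1 ‖ R2 = 10.40 kΩ.

V_th ≈ 3.07 V, R_th ≈ 10.4 kΩ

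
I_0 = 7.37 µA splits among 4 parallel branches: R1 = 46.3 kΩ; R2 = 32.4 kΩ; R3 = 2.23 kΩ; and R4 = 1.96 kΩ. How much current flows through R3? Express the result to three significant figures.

ΣG = 1/46.3 + 1/32.4 + 1/2.23 + 1/1.96 = 1.011.
By the current-divider rule, I = I_0 · G_k/ΣG = 7.37 × 0.4435 = 3.269 µA.

I ≈ 3.27 µA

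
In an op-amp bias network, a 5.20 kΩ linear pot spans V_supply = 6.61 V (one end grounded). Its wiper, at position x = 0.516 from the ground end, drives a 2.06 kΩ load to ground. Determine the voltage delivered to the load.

V_out ≈ 2.09 V

The pot divides into 2.517 kΩ above the wiper and 2.683 kΩ below.
Lower segment in parallel with the load: 2.683 ‖ 2.06 = 1.165 kΩ.
V_out = 6.61 × 1.165/(2.517 + 1.165) = 2.092 V.
(Unloaded: V_out = x·V_supply = 3.41 V.)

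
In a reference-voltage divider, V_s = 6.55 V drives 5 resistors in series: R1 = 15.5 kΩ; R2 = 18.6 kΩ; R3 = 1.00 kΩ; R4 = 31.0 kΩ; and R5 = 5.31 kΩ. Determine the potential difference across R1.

V ≈ 1.42 V

Total series resistance ΣR = 15.5 + 18.6 + 1.00 + 31.0 + 5.31 = 71.41 kΩ.
Voltage divider: V = V_s · (15.50 / 71.41) = 6.55 × 0.2171 = 1.422 V.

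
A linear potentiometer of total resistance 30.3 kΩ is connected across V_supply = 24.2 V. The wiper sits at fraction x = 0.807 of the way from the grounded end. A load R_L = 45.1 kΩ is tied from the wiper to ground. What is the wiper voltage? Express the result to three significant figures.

Split the track: R_lower = x·R_p = 24.45 kΩ, R_upper = (1−x)·R_p = 5.848 kΩ.
R_L loads the lower segment: effective lower R = 15.86 kΩ.
V_out = 24.2 × 15.86/(5.848 + 15.86) = 17.68 V.

V_out ≈ 17.7 V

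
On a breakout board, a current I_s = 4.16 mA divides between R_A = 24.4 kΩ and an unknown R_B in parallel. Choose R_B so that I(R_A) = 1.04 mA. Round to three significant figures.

Two-branch current divider: I_A = I_s · R_B/(R_A + R_B).
1.04/4.16 = R_B/(R_A + R_B) → R_B = R_A · (0.2500)/(1 − 0.2500) = 24.4 × 0.3333 = 8.133 kΩ.

R_B ≈ 8.13 kΩ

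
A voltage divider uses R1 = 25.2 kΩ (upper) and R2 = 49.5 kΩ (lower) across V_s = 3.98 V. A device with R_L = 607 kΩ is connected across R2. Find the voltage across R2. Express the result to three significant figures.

R2 ‖ R_L = (49.5 × 607)/(49.5 + 607) = 45.77 kΩ.
Then V_out = V_s · R2'/(R1 + R2') = 3.98 × 45.77/70.97 = 2.567 V.
(Unloaded it would be 2.64 V; the load pulls it down.)

V_out ≈ 2.57 V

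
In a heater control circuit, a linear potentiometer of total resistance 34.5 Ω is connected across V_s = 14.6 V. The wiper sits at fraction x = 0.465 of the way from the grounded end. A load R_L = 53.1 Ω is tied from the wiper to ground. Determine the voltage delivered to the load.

Split the track: R_lower = x·R_p = 16.04 Ω, R_upper = (1−x)·R_p = 18.46 Ω.
R_L loads the lower segment: effective lower R = 12.32 Ω.
Loaded-divider output: V_out = 14.6 × 0.4003 = 5.844 V.

V_out ≈ 5.84 V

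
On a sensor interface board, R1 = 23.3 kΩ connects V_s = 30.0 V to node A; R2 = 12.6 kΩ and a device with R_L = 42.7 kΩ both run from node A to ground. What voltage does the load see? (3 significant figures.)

V_out ≈ 8.84 V

First combine the lower leg with the load: R2 ‖ R_L = 9.729 kΩ.
Voltage divider with the loaded lower leg: V_out = 30.0 × 9.729/(23.3 + 9.729) = 30.0 × 0.2946 = 8.837 V.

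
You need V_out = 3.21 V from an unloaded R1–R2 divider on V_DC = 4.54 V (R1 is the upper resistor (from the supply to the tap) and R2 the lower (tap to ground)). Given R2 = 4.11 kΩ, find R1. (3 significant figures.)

R1 ≈ 1.70 kΩ

The divider ratio is R2/(R1+R2) = 3.21/4.54 = 0.7070.
R1 = R2·(1/k − 1) = 4.11 × 0.4143 = 1.703 kΩ.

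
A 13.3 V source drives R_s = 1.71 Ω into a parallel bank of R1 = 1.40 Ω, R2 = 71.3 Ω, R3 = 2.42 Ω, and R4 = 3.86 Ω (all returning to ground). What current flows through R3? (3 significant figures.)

Parallel bank: R_p = 1/(1/1.40 + 1/71.3 + 1/2.42 + 1/3.86) = 0.7140 Ω.
Node voltage V_A = V_DC · R_p/(R_s + R_p) = 13.3 × 0.2945 = 3.917 V.
Branch current I = V_A/R3 = 3.917/2.42 = 1.619 A.

I ≈ 1.62 A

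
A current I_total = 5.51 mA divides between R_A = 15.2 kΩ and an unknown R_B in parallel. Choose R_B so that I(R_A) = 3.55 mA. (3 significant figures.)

R_B ≈ 27.5 kΩ

In a two-way split, I_A/I_total = R_B/(R_A + R_B).
With f = 0.6443, R_B = R_A · f/(1−f) = 15.2 × 1.811 = 27.53 kΩ.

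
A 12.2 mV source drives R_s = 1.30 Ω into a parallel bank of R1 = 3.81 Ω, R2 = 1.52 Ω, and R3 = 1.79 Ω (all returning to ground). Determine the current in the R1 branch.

I ≈ 1.10 mA

Parallel bank: R_p = 1/(1/3.81 + 1/1.52 + 1/1.79) = 0.6761 Ω.
Node voltage V_A = V_in · R_p/(R_s + R_p) = 12.2 × 0.3421 = 4.174 mV.
Branch current I = V_A/R1 = 4.174/3.81 = 1.096 mA.
(Check via current divider: I_total = 6.174 mA; share G_k/ΣG = 0.1775 → same result.)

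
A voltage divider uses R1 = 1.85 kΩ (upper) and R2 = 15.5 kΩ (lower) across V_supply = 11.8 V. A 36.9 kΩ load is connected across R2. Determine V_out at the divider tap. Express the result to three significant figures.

V_out ≈ 10.1 V

The load sits in parallel with R2, giving an effective lower resistance R2' = R2·R_L/(R2+R_L) = 10.92 kΩ.
Voltage divider with the loaded lower leg: V_out = 11.8 × 10.92/(1.85 + 10.92) = 11.8 × 0.8551 = 10.09 V.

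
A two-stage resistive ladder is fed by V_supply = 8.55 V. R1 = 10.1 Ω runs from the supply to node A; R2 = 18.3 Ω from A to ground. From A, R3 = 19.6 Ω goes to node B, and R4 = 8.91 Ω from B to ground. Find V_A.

The second stage (R3 + R4 = 28.51 Ω) loads node A in parallel with R2.
R2 ‖ (R3+R4) = 11.15 Ω.
V_A = 8.55 × 11.15/(10.1 + 11.15) = 4.485 V.

V_A ≈ 4.49 V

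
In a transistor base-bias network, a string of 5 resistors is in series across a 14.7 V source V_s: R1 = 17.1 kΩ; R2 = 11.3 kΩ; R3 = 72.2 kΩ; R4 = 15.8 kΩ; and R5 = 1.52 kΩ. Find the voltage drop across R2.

V ≈ 1.41 V

Total series resistance ΣR = 17.1 + 11.3 + 72.2 + 15.8 + 1.52 = 117.9 kΩ.
By the voltage-divider rule, V = 14.7 × 11.30/117.9 = 1.409 V.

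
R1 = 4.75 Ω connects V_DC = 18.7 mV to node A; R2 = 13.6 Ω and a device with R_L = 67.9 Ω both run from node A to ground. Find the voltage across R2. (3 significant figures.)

V_out ≈ 13.2 mV

First combine the lower leg with the load: R2 ‖ R_L = 11.33 Ω.
Now apply the divider: V_out = 18.7 × 0.7046 = 13.18 mV.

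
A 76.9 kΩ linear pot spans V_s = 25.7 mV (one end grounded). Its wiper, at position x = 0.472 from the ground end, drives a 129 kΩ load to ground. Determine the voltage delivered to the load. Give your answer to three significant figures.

V_out ≈ 10.6 mV

The pot divides into 40.60 kΩ above the wiper and 36.30 kΩ below.
Lower segment in parallel with the load: 36.30 ‖ 129 = 28.33 kΩ.
V_out = 25.7 × 28.33/(40.60 + 28.33) = 10.56 mV.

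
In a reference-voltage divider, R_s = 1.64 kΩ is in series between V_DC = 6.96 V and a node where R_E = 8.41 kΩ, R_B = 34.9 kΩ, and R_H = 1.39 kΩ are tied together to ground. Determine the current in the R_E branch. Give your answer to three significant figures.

Parallel bank: R_p = 1/(1/8.41 + 1/34.9 + 1/1.39) = 1.153 kΩ.
Node voltage V_A = V_DC · R_p/(R_s + R_p) = 6.96 × 0.4129 = 2.874 V.
Branch current I = V_A/R_E = 2.874/8.41 = 0.3417 mA.

I ≈ 0.342 mA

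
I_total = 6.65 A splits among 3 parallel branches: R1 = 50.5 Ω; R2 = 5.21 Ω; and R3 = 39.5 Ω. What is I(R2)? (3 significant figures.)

I ≈ 5.38 A

Total conductance ΣG = 1/50.5 + 1/5.21 + 1/39.5 = 0.2371 (units of 1/Ω).
R2 takes the fraction G_k/ΣG = 0.1919/0.2371 = 0.8097, so I = 6.65 × 0.8097 = 5.384 A.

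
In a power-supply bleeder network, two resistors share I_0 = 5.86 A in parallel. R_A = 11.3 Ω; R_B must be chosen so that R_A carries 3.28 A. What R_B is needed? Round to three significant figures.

Two-branch current divider: I_A = I_0 · R_B/(R_A + R_B).
With f = 0.5597, R_B = R_A · f/(1−f) = 11.3 × 1.271 = 14.37 Ω.

R_B ≈ 14.4 Ω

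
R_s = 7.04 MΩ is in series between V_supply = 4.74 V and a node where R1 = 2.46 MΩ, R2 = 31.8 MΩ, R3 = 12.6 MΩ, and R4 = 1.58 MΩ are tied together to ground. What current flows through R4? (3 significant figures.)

I ≈ 0.330 µA

Equivalent of the parallel group: R_p = 0.8694 MΩ.
Node voltage V_A = V_supply · R_p/(R_s + R_p) = 4.74 × 0.1099 = 0.5210 V.
I(R4) = V_A / R4 = 0.5210/1.58 = 0.3298 µA.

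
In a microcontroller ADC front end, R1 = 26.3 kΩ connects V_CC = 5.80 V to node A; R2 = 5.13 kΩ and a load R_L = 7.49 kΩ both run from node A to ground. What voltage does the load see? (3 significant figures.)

V_out ≈ 0.602 V

The load sits in parallel with R2, giving an effective lower resistance R2' = R2·R_L/(R2+R_L) = 3.045 kΩ.
Now apply the divider: V_out = 5.80 × 0.1038 = 0.6018 V.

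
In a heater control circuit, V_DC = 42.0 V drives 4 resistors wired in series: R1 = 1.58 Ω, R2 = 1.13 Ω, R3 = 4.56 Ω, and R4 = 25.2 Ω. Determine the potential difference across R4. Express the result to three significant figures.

Series total: ΣR = 1.58 + 1.13 + 4.56 + 25.2 = 32.47 Ω.
V = V_DC · R/ΣR = 42.0 × 0.7761 = 32.60 V.

V ≈ 32.6 V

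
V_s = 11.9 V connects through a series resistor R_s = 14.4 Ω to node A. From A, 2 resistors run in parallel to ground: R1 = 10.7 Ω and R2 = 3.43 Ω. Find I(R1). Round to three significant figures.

Combine the parallel branches: R_p = (1/10.7 + 1/3.43)⁻¹ = 2.597 Ω.
V_A = 11.9 × 2.597/17.00 = 1.818 V.
I(R1) = V_A / R1 = 1.818/10.7 = 0.1699 A.

I ≈ 0.170 A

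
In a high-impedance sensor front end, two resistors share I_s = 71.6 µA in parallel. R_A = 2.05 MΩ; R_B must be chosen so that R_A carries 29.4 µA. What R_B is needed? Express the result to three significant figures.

R_B ≈ 1.43 MΩ

The fraction through R_A equals R_B/(R_A+R_B).
29.4/71.6 = R_B/(R_A + R_B) → R_B = R_A · (0.4106)/(1 − 0.4106) = 2.05 × 0.6967 = 1.428 MΩ.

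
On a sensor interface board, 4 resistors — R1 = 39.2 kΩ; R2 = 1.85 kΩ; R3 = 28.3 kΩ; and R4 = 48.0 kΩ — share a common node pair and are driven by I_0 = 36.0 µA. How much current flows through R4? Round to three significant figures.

Conductances: ΣG = 1/39.2 + 1/1.85 + 1/28.3 + 1/48.0 = 0.6222 (1/kΩ).
By the current-divider rule, I = I_0 · G_k/ΣG = 36.0 × 0.03348 = 1.205 µA.

I ≈ 1.21 µA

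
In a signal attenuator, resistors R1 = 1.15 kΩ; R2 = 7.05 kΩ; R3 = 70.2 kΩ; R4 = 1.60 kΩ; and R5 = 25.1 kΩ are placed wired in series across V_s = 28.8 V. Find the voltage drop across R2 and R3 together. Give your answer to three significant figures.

Series total: ΣR = 1.15 + 7.05 + 70.2 + 1.60 + 25.1 = 105.1 kΩ.
R_{R2..R3} = 7.05 + 70.2 = 77.25 kΩ.
V = V_s · R/ΣR = 28.8 × 0.7350 = 21.17 V.

V ≈ 21.2 V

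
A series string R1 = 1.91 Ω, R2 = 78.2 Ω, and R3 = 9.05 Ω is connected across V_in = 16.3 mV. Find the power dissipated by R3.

ΣR = 89.16 Ω → I = 16.3/89.16 = 0.1828 mA.
P(R3) = I²·R3 = (0.1828)² × 9.05 = 0.3025 µW.

P ≈ 0.302 µW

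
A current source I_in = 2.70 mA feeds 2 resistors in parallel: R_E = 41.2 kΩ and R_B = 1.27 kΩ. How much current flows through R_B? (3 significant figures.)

For two parallel branches, I_k = I_in · (other R)/(sum of R).
So I = 2.70 × 41.2/42.47 = 2.619 mA.

I ≈ 2.62 mA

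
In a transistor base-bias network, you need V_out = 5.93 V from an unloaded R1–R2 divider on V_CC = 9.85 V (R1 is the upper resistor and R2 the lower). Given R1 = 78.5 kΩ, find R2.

Required fraction k = V_out/V_CC = 0.6020.
R2 = R1 · 0.6020/(1 − 0.6020) = 118.8 kΩ.

R2 ≈ 119 kΩ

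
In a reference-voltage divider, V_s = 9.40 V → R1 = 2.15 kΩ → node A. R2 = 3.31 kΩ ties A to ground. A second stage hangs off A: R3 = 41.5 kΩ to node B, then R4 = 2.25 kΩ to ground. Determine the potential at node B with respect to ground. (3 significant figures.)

V_B ≈ 0.285 V

Node A sees R2 in parallel with the series input of stage 2, R3 + R4 = 43.75 kΩ.
Effective lower resistance at A: R2 ‖ 43.75 = 3.077 kΩ.
So V_A = 9.40 × 0.5887 = 5.534 V.
Stage 2 is unloaded, so V_B = V_A · R4/(R3+R4) = 5.534 × 2.25/43.75 = 0.2846 V.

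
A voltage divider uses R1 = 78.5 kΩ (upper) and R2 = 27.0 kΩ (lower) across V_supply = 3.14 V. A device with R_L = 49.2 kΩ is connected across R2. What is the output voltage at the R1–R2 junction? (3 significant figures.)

V_out ≈ 0.571 V

R2 ‖ R_L = (27.0 × 49.2)/(27.0 + 49.2) = 17.43 kΩ.
Now apply the divider: V_out = 3.14 × 0.1817 = 0.5706 V.
(Unloaded it would be 0.804 V; the load pulls it down.)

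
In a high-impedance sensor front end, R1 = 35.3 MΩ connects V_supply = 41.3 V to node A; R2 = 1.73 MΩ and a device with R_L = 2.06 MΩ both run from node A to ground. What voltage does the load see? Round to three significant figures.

V_out ≈ 1.07 V

R2 ‖ R_L = (1.73 × 2.06)/(1.73 + 2.06) = 0.9403 MΩ.
Then V_out = V_supply · R2'/(R1 + R2') = 41.3 × 0.9403/36.24 = 1.072 V.
(Unloaded it would be 1.93 V; the load pulls it down.)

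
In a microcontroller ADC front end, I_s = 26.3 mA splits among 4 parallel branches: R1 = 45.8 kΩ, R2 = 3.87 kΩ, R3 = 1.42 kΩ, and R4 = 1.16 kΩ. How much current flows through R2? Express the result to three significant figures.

I ≈ 3.68 mA

Conductances: ΣG = 1/45.8 + 1/3.87 + 1/1.42 + 1/1.16 = 1.847 (1/kΩ).
R2 takes the fraction G_k/ΣG = 0.2584/1.847 = 0.1399, so I = 26.3 × 0.1399 = 3.680 mA.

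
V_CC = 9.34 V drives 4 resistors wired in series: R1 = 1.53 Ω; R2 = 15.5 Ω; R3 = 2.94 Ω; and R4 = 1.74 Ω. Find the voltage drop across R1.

Series total: ΣR = 1.53 + 15.5 + 2.94 + 1.74 = 21.71 Ω.
Voltage divider: V = V_CC · (1.530 / 21.71) = 9.34 × 0.07047 = 0.6582 V.

V ≈ 0.658 V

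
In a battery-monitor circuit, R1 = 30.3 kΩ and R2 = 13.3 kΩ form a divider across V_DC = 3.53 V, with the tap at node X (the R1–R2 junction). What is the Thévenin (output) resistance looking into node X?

R_th ≈ 9.24 kΩ

Zeroing V_DC shorts the top of R1 to ground, so R_th = R1 ‖ R2 = 9.243 kΩ.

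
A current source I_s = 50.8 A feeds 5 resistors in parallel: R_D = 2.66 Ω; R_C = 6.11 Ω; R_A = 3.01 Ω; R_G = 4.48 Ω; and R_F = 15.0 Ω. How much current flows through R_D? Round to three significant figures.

I ≈ 16.4 A

Conductances: ΣG = 1/2.66 + 1/6.11 + 1/3.01 + 1/4.48 + 1/15.0 = 1.162 (1/Ω).
By the current-divider rule, I = I_s · G_k/ΣG = 50.8 × 0.3236 = 16.44 A.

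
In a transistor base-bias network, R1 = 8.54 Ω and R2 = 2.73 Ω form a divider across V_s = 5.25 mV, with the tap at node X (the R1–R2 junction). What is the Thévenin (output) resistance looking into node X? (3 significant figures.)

R_th ≈ 2.07 Ω

Looking into X with the source shorted: R_th = R1·R2/(R1+R2) = 8.540 × 2.73/11.27 = 2.069 Ω.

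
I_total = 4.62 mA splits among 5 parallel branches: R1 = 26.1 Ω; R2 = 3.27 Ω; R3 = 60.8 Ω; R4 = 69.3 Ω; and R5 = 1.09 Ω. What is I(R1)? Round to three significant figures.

I ≈ 0.137 mA

Conductances: ΣG = 1/26.1 + 1/3.27 + 1/60.8 + 1/69.3 + 1/1.09 = 1.292 (1/Ω).
Current divider: I(R1) = I_total · G_k/ΣG = 4.62 × (0.03831/1.292) = 4.62 × 0.02964 = 0.1370 mA.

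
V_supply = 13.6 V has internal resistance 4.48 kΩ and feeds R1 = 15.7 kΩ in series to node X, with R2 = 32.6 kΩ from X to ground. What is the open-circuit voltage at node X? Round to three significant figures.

R1' = 4.48 + 15.7 = 20.18 kΩ (source resistance + R1).
With X open, the divider is unloaded: V_th = 13.6 × 32.6/52.78 = 8.400 V.

V_th ≈ 8.40 V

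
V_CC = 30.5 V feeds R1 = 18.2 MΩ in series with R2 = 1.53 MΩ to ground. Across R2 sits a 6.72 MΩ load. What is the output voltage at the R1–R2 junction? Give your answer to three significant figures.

The load sits in parallel with R2, giving an effective lower resistance R2' = R2·R_L/(R2+R_L) = 1.246 MΩ.
Now apply the divider: V_out = 30.5 × 0.06409 = 1.955 V.

V_out ≈ 1.95 V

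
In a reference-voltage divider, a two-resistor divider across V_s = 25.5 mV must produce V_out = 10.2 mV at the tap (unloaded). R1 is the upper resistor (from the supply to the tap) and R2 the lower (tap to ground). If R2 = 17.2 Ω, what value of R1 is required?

The divider ratio is R2/(R1+R2) = 10.2/25.5 = 0.4000.
Rearranging, R1 = R2·(1−k)/k = 17.2 × 1.500 = 25.80 Ω.

R1 ≈ 25.8 Ω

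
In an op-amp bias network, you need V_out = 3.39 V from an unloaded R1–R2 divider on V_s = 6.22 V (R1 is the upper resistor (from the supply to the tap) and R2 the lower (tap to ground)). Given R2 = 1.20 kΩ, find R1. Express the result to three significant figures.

V_out/V_s = R2/(R1+R2) = 0.5450.
Rearranging, R1 = R2·(1−k)/k = 1.20 × 0.8348 = 1.002 kΩ.

R1 ≈ 1.00 kΩ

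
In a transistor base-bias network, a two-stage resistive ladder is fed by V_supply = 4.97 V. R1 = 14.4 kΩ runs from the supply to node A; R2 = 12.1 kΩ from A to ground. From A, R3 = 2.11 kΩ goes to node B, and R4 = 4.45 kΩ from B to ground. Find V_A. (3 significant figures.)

Looking into the second stage from A: R3 + R4 = 6.560 kΩ appears in parallel with R2.
Effective lower resistance at A: R2 ‖ 6.560 = 4.254 kΩ.
So V_A = 4.97 × 0.2280 = 1.133 V.

V_A ≈ 1.13 V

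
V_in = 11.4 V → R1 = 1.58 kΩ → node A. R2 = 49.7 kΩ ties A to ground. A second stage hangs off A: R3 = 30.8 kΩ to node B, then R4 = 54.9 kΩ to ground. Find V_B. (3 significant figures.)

V_B ≈ 6.95 V

The second stage (R3 + R4 = 85.70 kΩ) loads node A in parallel with R2.
R2 ‖ (R3+R4) = 31.46 kΩ.
V_A = 11.4 × 31.46/(1.58 + 31.46) = 10.85 V.
Stage 2 is unloaded, so V_B = V_A · R4/(R3+R4) = 10.85 × 54.9/85.70 = 6.954 V.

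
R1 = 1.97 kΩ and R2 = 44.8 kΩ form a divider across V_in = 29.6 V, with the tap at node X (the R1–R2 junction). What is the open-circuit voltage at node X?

With X open, the divider is unloaded: V_th = 29.6 × 44.8/46.77 = 28.35 V.

V_th ≈ 28.4 V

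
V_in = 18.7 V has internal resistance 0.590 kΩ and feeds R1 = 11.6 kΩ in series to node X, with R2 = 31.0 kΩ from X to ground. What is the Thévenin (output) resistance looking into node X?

R1' = 0.590 + 11.6 = 12.19 kΩ (source resistance + R1).
Zeroing V_in shorts the top of R1' to ground, so R_th = R1' ‖ R2 = 8.749 kΩ.

R_th ≈ 8.75 kΩ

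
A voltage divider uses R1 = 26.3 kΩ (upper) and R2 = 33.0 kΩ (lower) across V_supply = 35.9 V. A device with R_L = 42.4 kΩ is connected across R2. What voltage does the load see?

First combine the lower leg with the load: R2 ‖ R_L = 18.56 kΩ.
Voltage divider with the loaded lower leg: V_out = 35.9 × 18.56/(26.3 + 18.56) = 35.9 × 0.4137 = 14.85 V.

V_out ≈ 14.9 V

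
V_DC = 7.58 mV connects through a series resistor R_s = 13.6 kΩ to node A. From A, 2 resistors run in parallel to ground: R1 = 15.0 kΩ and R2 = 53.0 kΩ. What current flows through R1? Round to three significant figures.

I ≈ 0.234 µA

Equivalent of the parallel group: R_p = 11.69 kΩ.
V_A = 7.58 × 11.69/25.29 = 3.504 mV.
I(R1) = V_A / R1 = 3.504/15.0 = 0.2336 µA.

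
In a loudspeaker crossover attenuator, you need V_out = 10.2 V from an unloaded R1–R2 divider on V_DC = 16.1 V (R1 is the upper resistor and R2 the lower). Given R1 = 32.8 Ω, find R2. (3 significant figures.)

Required fraction k = V_out/V_DC = 0.6335.
Rearranging, R2 = R1·k/(1−k) = 32.8 × 1.729 = 56.71 Ω.

R2 ≈ 56.7 Ω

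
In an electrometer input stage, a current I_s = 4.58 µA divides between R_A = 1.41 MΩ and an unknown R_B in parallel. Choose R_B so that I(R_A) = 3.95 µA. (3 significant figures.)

R_B ≈ 8.84 MΩ

In a two-way split, I_A/I_s = R_B/(R_A + R_B).
With f = 0.8624, R_B = R_A · f/(1−f) = 1.41 × 6.270 = 8.840 MΩ.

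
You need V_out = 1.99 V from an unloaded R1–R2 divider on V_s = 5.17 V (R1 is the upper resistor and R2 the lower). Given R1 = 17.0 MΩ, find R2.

R2 ≈ 10.6 MΩ

Required fraction k = V_out/V_s = 0.3849.
Rearranging, R2 = R1·k/(1−k) = 17.0 × 0.6258 = 10.64 MΩ.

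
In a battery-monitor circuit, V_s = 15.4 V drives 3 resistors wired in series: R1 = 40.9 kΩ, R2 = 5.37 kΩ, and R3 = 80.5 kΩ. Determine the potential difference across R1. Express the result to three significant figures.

V ≈ 4.97 V

ΣR = 40.9 + 5.37 + 80.5 = 126.8 kΩ.
By the voltage-divider rule, V = 15.4 × 40.90/126.8 = 4.969 V.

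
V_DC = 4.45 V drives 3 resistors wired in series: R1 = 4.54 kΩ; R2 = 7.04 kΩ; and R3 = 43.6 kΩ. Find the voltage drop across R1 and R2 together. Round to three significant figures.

Total series resistance ΣR = 4.54 + 7.04 + 43.6 = 55.18 kΩ.
R_{R1..R2} = 4.54 + 7.04 = 11.58 kΩ.
V = V_DC · R/ΣR = 4.45 × 0.2099 = 0.9339 V.

V ≈ 0.934 V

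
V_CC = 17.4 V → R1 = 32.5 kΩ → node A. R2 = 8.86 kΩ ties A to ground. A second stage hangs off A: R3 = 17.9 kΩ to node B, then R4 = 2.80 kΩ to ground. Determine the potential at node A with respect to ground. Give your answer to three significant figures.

V_A ≈ 2.79 V

Looking into the second stage from A: R3 + R4 = 20.70 kΩ appears in parallel with R2.
R2 ‖ (R3+R4) = 6.204 kΩ.
First divider: V_A = V_CC · 6.204/(32.5 + 6.204) = 2.789 V.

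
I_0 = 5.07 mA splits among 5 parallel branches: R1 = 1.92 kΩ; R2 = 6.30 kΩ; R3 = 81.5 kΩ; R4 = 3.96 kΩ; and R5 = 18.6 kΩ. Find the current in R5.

ΣG = 1/1.92 + 1/6.30 + 1/81.5 + 1/3.96 + 1/18.6 = 0.9981.
By the current-divider rule, I = I_0 · G_k/ΣG = 5.07 × 0.05386 = 0.2731 mA.

I ≈ 0.273 mA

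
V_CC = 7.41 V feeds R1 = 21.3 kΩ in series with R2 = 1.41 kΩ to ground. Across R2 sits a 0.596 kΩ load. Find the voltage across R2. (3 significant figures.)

The load sits in parallel with R2, giving an effective lower resistance R2' = R2·R_L/(R2+R_L) = 0.4189 kΩ.
Then V_out = V_CC · R2'/(R1 + R2') = 7.41 × 0.4189/21.72 = 0.1429 V.
(Unloaded it would be 0.460 V; the load pulls it down.)

V_out ≈ 0.143 V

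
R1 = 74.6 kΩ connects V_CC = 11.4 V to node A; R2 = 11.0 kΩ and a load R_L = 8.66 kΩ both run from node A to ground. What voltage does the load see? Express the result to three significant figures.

R2 ‖ R_L = (11.0 × 8.66)/(11.0 + 8.66) = 4.845 kΩ.
Then V_out = V_CC · R2'/(R1 + R2') = 11.4 × 4.845/79.45 = 0.6953 V.

V_out ≈ 0.695 V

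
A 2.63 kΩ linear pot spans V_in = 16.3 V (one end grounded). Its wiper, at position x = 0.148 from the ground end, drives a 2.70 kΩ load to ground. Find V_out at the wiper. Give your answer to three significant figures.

The pot divides into 2.241 kΩ above the wiper and 0.3892 kΩ below.
Lower segment in parallel with the load: 0.3892 ‖ 2.70 = 0.3402 kΩ.
V_out = 16.3 × 0.3402/(2.241 + 0.3402) = 2.149 V.

V_out ≈ 2.15 V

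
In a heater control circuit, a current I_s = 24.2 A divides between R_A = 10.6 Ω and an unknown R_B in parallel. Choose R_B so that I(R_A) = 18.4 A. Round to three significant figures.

R_B ≈ 33.6 Ω

Two-branch current divider: I_A = I_s · R_B/(R_A + R_B).
18.4/24.2 = R_B/(R_A + R_B) → R_B = R_A · (0.7603)/(1 − 0.7603) = 10.6 × 3.172 = 33.63 Ω.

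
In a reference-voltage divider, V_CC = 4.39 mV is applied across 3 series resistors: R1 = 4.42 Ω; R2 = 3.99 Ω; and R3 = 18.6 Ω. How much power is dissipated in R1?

P ≈ 0.117 µW

Series current I = V_CC/ΣR = 4.39/27.01 = 0.1625 mA.
P = I²R = 0.02642 × 4.42 = 0.1168 µW.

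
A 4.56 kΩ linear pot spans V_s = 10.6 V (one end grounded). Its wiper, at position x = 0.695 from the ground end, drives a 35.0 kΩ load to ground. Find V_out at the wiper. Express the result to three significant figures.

Lower segment x·R_p = 3.169 kΩ; upper segment (1−x)·R_p = 1.391 kΩ.
(x·R_p) ‖ R_L = 2.906 kΩ.
V_out = 10.6 × 2.906/(1.391 + 2.906) = 7.169 V.
(Unloaded: V_out = x·V_s = 7.37 V.)

V_out ≈ 7.17 V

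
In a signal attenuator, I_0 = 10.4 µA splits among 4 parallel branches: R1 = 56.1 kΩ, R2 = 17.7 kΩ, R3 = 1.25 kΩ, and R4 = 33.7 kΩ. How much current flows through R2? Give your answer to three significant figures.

Conductances: ΣG = 1/56.1 + 1/17.7 + 1/1.25 + 1/33.7 = 0.9040 (1/kΩ).
Current divider: I(R2) = I_0 · G_k/ΣG = 10.4 × (0.05650/0.9040) = 10.4 × 0.06250 = 0.6500 µA.

I ≈ 0.650 µA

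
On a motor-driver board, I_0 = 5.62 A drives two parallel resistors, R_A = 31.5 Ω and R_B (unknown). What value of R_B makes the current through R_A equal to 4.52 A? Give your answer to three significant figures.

R_B ≈ 129 Ω

In a two-way split, I_A/I_0 = R_B/(R_A + R_B).
With f = 0.8043, R_B = R_A · f/(1−f) = 31.5 × 4.109 = 129.4 Ω.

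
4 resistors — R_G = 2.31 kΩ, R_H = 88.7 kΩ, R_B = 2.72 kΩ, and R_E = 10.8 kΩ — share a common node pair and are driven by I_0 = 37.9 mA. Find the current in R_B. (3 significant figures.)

I ≈ 15.4 mA

ΣG = 1/2.31 + 1/88.7 + 1/2.72 + 1/10.8 = 0.9044.
By the current-divider rule, I = I_0 · G_k/ΣG = 37.9 × 0.4065 = 15.41 mA.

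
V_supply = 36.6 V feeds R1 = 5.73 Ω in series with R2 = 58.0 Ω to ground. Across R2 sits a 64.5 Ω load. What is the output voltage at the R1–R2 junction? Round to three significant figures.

R2 ‖ R_L = (58.0 × 64.5)/(58.0 + 64.5) = 30.54 Ω.
Voltage divider with the loaded lower leg: V_out = 36.6 × 30.54/(5.73 + 30.54) = 36.6 × 0.8420 = 30.82 V.
(Unloaded it would be 33.3 V; the load pulls it down.)

V_out ≈ 30.8 V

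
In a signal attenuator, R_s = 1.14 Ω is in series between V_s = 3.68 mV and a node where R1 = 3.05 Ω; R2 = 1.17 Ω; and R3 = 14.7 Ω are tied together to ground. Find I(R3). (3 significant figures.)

Parallel bank: R_p = 1/(1/3.05 + 1/1.17 + 1/14.7) = 0.7996 Ω.
V_A by voltage divider: V_A = 3.68 × 0.7996/(1.14 + 0.7996) = 1.517 mV.
I(R3) = V_A / R3 = 1.517/14.7 = 0.1032 mA.

I ≈ 0.103 mA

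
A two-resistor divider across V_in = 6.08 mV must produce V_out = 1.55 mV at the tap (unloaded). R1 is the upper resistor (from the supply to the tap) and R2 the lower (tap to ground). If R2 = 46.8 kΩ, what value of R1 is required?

V_out/V_in = R2/(R1+R2) = 0.2549.
R1 = R2·(1/k − 1) = 46.8 × 2.923 = 136.8 kΩ.

R1 ≈ 137 kΩ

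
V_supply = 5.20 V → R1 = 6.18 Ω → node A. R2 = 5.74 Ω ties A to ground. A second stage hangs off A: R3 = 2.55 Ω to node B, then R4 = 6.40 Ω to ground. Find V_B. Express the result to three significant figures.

V_B ≈ 1.34 V

The second stage (R3 + R4 = 8.950 Ω) loads node A in parallel with R2.
R2 ‖ (R3+R4) = 3.497 Ω.
So V_A = 5.20 × 0.3614 = 1.879 V.
Stage 2 is unloaded, so V_B = V_A · R4/(R3+R4) = 1.879 × 6.40/8.950 = 1.344 V.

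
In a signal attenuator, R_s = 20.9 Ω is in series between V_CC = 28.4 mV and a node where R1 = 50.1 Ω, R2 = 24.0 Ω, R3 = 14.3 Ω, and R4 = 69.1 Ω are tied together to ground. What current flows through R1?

Combine the parallel branches: R_p = (1/50.1 + 1/24.0 + 1/14.3 + 1/69.1)⁻¹ = 6.848 Ω.
V_A = 28.4 × 6.848/27.75 = 7.009 mV.
Branch current I = V_A/R1 = 7.009/50.1 = 0.1399 mA.

I ≈ 0.140 mA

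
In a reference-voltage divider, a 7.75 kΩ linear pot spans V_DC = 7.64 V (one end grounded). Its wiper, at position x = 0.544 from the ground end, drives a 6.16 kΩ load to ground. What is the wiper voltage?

Lower segment x·R_p = 4.216 kΩ; upper segment (1−x)·R_p = 3.534 kΩ.
(x·R_p) ‖ R_L = 2.503 kΩ.
Then V_out = V_DC · 2.503/(3.534 + 2.503) = 3.168 V.

V_out ≈ 3.17 V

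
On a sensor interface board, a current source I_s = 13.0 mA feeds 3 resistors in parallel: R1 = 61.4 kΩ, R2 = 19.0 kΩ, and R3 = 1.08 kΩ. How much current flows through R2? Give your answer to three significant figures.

I ≈ 0.688 mA

Total conductance ΣG = 1/61.4 + 1/19.0 + 1/1.08 = 0.9948 (units of 1/kΩ).
By the current-divider rule, I = I_s · G_k/ΣG = 13.0 × 0.05290 = 0.6878 mA.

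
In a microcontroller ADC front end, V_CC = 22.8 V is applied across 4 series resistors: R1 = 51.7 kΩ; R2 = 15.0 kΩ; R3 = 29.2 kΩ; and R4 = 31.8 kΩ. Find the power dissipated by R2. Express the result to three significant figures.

The common current is I = 22.8/127.7 = 0.1785 mA.
P(R2) = I²·R2 = (0.1785)² × 15.0 = 0.4782 mW.

P ≈ 0.478 mW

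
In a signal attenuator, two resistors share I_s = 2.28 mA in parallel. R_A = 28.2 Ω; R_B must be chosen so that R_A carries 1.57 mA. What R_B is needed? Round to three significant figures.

R_B ≈ 62.4 Ω

The fraction through R_A equals R_B/(R_A+R_B).
With f = 0.6886, R_B = R_A · f/(1−f) = 28.2 × 2.211 = 62.36 Ω.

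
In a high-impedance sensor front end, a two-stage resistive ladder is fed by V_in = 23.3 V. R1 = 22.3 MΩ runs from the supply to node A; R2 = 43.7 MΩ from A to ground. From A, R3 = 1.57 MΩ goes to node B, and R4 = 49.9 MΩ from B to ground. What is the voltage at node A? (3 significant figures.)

V_A ≈ 12.0 V

Looking into the second stage from A: R3 + R4 = 51.47 MΩ appears in parallel with R2.
Effective lower resistance at A: R2 ‖ 51.47 = 23.63 MΩ.
First divider: V_A = V_in · 23.63/(22.3 + 23.63) = 11.99 V.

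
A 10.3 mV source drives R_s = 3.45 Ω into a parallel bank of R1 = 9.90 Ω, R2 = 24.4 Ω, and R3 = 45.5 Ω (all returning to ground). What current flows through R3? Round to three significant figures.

Equivalent of the parallel group: R_p = 6.099 Ω.
V_A = 10.3 × 6.099/9.549 = 6.579 mV.
Branch current I = V_A/R3 = 6.579/45.5 = 0.1446 mA.

I ≈ 0.145 mA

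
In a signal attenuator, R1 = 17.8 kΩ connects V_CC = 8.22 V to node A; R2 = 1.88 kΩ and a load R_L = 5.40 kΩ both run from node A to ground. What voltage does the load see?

The load sits in parallel with R2, giving an effective lower resistance R2' = R2·R_L/(R2+R_L) = 1.395 kΩ.
Then V_out = V_CC · R2'/(R1 + R2') = 8.22 × 1.395/19.19 = 0.5972 V.

V_out ≈ 0.597 V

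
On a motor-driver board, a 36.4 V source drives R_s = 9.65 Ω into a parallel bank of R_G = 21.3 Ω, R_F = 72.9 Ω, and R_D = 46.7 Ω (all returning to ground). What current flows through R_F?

Combine the parallel branches: R_p = (1/21.3 + 1/72.9 + 1/46.7)⁻¹ = 12.18 Ω.
Node voltage V_A = V_CC · R_p/(R_s + R_p) = 36.4 × 0.5580 = 20.31 V.
Branch current I = V_A/R_F = 20.31/72.9 = 0.2786 A.

I ≈ 0.279 A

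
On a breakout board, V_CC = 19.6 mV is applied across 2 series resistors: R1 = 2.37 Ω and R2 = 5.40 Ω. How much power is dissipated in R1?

Series current I = V_CC/ΣR = 19.6/7.770 = 2.523 mA.
P = I²R = 6.363 × 2.37 = 15.08 µW.

P ≈ 15.1 µW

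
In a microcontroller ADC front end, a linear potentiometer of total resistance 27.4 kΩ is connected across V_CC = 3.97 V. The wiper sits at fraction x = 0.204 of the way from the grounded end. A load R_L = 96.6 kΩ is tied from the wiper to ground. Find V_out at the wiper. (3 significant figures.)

V_out ≈ 0.774 V

Split the track: R_lower = x·R_p = 5.590 kΩ, R_upper = (1−x)·R_p = 21.81 kΩ.
R_L loads the lower segment: effective lower R = 5.284 kΩ.
Then V_out = V_CC · 5.284/(21.81 + 5.284) = 0.7742 V.
(Unloaded: V_out = x·V_CC = 0.810 V.)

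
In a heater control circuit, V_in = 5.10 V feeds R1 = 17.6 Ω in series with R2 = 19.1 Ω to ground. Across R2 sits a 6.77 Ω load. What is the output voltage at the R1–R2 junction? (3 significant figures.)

The load sits in parallel with R2, giving an effective lower resistance R2' = R2·R_L/(R2+R_L) = 4.998 Ω.
Voltage divider with the loaded lower leg: V_out = 5.10 × 4.998/(17.6 + 4.998) = 5.10 × 0.2212 = 1.128 V.
(Unloaded it would be 2.65 V; the load pulls it down.)

V_out ≈ 1.13 V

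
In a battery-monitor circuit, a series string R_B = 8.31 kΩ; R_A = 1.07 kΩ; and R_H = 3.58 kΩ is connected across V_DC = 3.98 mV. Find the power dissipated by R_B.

P ≈ 0.784 nW

Series current I = V_DC/ΣR = 3.98/12.96 = 0.3071 µA.
P(R_B) = I²·R_B = (0.3071)² × 8.31 = 0.7837 nW.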